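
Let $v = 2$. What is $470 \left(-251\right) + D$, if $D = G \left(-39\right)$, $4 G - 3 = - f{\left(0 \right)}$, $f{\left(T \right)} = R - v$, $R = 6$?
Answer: $- \frac{471841}{4} \approx -1.1796 \cdot 10^{5}$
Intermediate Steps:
$f{\left(T \right)} = 4$ ($f{\left(T \right)} = 6 - 2 = 4$)
$G = - \frac{1}{4}$ ($G = \frac{3}{4} + \frac{\left(-1\right) 4}{4} = \frac{3}{4} + \frac{1}{4} \left(-4\right) = \frac{3}{4} - 1 = - \frac{1}{4} \approx -0.25$)
$D = \frac{39}{4}$ ($D = \left(- \frac{1}{4}\right) \left(-39\right) = \frac{39}{4} \approx 9.75$)
$470 \left(-251\right) + D = 470 \left(-251\right) + \frac{39}{4} = -117970 + \frac{39}{4} = - \frac{471841}{4}$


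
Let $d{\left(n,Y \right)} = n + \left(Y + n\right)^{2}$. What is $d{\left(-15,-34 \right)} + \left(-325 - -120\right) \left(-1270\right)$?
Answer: $262736$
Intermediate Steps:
$d{\left(-15,-34 \right)} + \left(-325 - -120\right) \left(-1270\right) = \left(-15 + \left(-34 - 15\right)^{2}\right) + \left(-325 - -120\right) \left(-1270\right) = \left(-15 + \left(-49\right)^{2}\right) + \left(-325 + 120\right) \left(-1270\right) = \left(-15 + 2401\right) - -260350 = 2386 + 260350 = 262736$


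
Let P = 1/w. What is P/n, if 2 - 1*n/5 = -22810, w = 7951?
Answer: 1/906891060 ≈ 1.1027e-9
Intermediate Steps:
n = 114060 (n = 10 - 5*(-22810) = 10 + 114050 = 114060)
P = 1/7951 ≈ 0.00012577
P/n = (1/7951)/114060 = (1/7951)*(1/114060) = 1/906891060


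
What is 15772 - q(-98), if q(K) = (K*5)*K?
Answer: -32248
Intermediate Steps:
q(K) = 5*K² (q(K) = (5*K)*K = 5*K²)
15772 - q(-98) = 15772 - 5*(-98)² = 15772 - 5*9604 = 15772 - 1*48020 = 15772 - 48020 = -32248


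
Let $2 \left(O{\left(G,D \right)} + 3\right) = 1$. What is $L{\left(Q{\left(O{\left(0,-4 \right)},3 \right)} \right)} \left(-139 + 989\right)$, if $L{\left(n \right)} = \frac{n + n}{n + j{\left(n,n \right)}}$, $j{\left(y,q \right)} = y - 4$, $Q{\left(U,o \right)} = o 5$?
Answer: $\frac{12750}{13} \approx 980.77$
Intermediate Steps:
$O{\left(G,D \right)} = - \frac{5}{2}$ ($O{\left(G,D \right)} = -3 + \frac{1}{2} \cdot 1 = -3 + \frac{1}{2} = - \frac{5}{2}$)
$Q{\left(U,o \right)} = 5 o$
$j{\left(y,q \right)} = -4 + y$
$L{\left(n \right)} = \frac{2 n}{-4 + 2 n}$ ($L{\left(n \right)} = \frac{n + n}{n + \left(-4 + n\right)} = \frac{2 n}{-4 + 2 n}$)
$L{\left(Q{\left(O{\left(0,-4 \right)},3 \right)} \right)} \left(-139 + 989\right) = \frac{5 \cdot 3}{-2 + 5 \cdot 3} \left(-139 + 989\right) = \frac{15}{-2 + 15} \cdot 850 = \frac{15}{13} \cdot 850 = \frac{12750}{13}$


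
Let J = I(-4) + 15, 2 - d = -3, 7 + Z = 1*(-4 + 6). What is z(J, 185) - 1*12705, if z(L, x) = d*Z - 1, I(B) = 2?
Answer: -12731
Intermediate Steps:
Z = -5 (Z = -7 + 1*(-4 + 6) = -7 + 1*2 = -7 + 2 = -5)
d = 5 (d = 2 - 1*(-3) = 2 + 3 = 5)
J = 17 (J = 2 + 15 = 17)
z(L, x) = -26 (z(L, x) = 5*(-5) - 1 = -25 - 1 = -26)
z(J, 185) - 1*12705 = -26 - 1*12705 = -26 - 12705 = -12731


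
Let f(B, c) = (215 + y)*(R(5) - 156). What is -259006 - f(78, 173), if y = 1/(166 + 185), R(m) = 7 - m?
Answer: -79289342/351 ≈ -2.2590e+5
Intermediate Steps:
y = 1/351 ≈ 0.0028490
f(B, c) = -11621764/351 (f(B, c) = (215 + 1/351)*((7 - 1*5) - 156) = 75466*((7 - 5) - 156)/351 = 75466*(2 - 156)/351 = (75466/351)*(-154) = -11621764/351)
-259006 - f(78, 173) = -259006 - 1*(-11621764/351) = -259006 + 11621764/351 = -79289342/351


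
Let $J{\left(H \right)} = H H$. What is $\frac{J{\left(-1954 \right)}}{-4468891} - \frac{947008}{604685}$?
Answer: $- \frac{6540833001588}{2702271354335} \approx -2.4205$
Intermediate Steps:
$J{\left(H \right)} = H^{2}$
$\frac{J{\left(-1954 \right)}}{-4468891} - \frac{947008}{604685} = \frac{\left(-1954\right)^{2}}{-4468891} - \frac{947008}{604685} = 3818116 \left(- \frac{1}{4468891}\right) - \frac{947008}{604685} = - \frac{3818116}{4468891} - \frac{947008}{604685} = - \frac{6540833001588}{2702271354335}$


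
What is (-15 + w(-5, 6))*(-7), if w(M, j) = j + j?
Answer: 21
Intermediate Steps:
w(M, j) = 2*j
(-15 + w(-5, 6))*(-7) = (-15 + 2*6)*(-7) = (-15 + 12)*(-7) = -3*(-7) = 21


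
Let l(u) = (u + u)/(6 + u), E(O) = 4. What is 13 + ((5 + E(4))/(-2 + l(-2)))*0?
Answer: 13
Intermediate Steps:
l(u) = 2*u/(6 + u) (l(u) = (2*u)/(6 + u) = 2*u/(6 + u))
13 + ((5 + E(4))/(-2 + l(-2)))*0 = 13 + ((5 + 4)/(-2 + 2*(-2)/(6 - 2)))*0 = 13 + (9/(-2 + 2*(-2)/4))*0 = 13 + (9/(-2 + 2*(-2)*(¼)))*0 = 13 + (9/(-2 - 1))*0 = 13 + (9/(-3))*0 = 13 + (9*(-⅓))*0 = 13 - 3*0 = 13 + 0 = 13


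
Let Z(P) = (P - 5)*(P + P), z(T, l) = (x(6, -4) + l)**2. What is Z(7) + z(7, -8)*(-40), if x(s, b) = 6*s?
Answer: -31332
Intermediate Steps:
z(T, l) = (36 + l)**2 (z(T, l) = (6*6 + l)**2 = (36 + l)**2)
Z(P) = 2*P*(-5 + P) (Z(P) = (-5 + P)*(2*P) = 2*P*(-5 + P))
Z(7) + z(7, -8)*(-40) = 2*7*(-5 + 7) + (36 - 8)**2*(-40) = 2*7*2 + 28**2*(-40) = 28 + 784*(-40) = 28 - 31360 = -31332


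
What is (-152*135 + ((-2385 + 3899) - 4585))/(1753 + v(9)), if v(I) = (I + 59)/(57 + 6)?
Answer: -1486233/110507 ≈ -13.449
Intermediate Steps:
v(I) = 59/63 + I/63 (v(I) = (59 + I)/63 = (59 + I)*(1/63) = 59/63 + I/63)
(-152*135 + ((-2385 + 3899) - 4585))/(1753 + v(9)) = (-152*135 + ((-2385 + 3899) - 4585))/(1753 + (59/63 + (1/63)*9)) = (-20520 + (1514 - 4585))/(1753 + (59/63 + 1/7)) = (-20520 - 3071)/(1753 + 68/63) = -23591/110507/63 = -23591*63/110507 = -1486233/110507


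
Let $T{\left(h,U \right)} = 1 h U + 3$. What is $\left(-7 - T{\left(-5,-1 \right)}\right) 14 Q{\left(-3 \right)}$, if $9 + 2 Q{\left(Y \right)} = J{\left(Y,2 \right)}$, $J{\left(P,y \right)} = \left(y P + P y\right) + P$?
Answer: $2520$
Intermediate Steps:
$J{\left(P,y \right)} = P + 2 P y$ ($J{\left(P,y \right)} = \left(P y + P y\right) + P = 2 P y + P = P + 2 P y$)
$Q{\left(Y \right)} = - \frac{9}{2} + \frac{5 Y}{2}$ ($Q{\left(Y \right)} = - \frac{9}{2} + \frac{Y \left(1 + 2 \cdot 2\right)}{2} = - \frac{9}{2} + \frac{Y \left(1 + 4\right)}{2} = - \frac{9}{2} + \frac{Y 5}{2} = - \frac{9}{2} + \frac{5 Y}{2}$)
$T{\left(h,U \right)} = 3 + U h$ ($T{\left(h,U \right)} = h U + 3 = U h + 3 = 3 + U h$)
$\left(-7 - T{\left(-5,-1 \right)}\right) 14 Q{\left(-3 \right)} = \left(-7 - \left(3 - -5\right)\right) 14 \left(- \frac{9}{2} + \frac{5}{2} \left(-3\right)\right) = \left(-7 - \left(3 + 5\right)\right) 14 \left(- \frac{9}{2} - \frac{15}{2}\right) = \left(-7 - 8\right) 14 \left(-12\right) = \left(-15\right) 14 \left(-12\right) = \left(-210\right) \left(-12\right) = 2520$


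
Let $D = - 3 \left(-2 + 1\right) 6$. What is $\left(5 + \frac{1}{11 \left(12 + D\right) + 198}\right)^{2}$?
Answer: $\frac{6974881}{278784} \approx 25.019$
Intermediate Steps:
$D = 18$ ($D = \left(-3\right) \left(-1\right) 6 = 3 \cdot 6 = 18$)
$\left(5 + \frac{1}{11 \left(12 + D\right) + 198}\right)^{2} = \left(5 + \frac{1}{11 \left(12 + 18\right) + 198}\right)^{2} = \left(5 + \frac{1}{11 \cdot 30 + 198}\right)^{2} = \left(5 + \frac{1}{330 + 198}\right)^{2} = \left(5 + \frac{1}{528}\right)^{2} = \left(\frac{2641}{528}\right)^{2} = \frac{6974881}{278784}$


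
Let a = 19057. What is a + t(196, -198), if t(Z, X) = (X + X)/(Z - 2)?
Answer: 1848331/97 ≈ 19055.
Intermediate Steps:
t(Z, X) = 2*X/(-2 + Z) (t(Z, X) = (2*X)/(-2 + Z) = 2*X/(-2 + Z))
a + t(196, -198) = 19057 + 2*(-198)/(-2 + 196) = 19057 + 2*(-198)/194 = 19057 + 2*(-198)*(1/194) = 19057 - 198/97 = 1848331/97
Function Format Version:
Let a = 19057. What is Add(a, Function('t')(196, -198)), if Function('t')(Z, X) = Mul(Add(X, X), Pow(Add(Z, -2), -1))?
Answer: Rational(1848331, 97) ≈ 19055.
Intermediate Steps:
Function('t')(Z, X) = Mul(2, X, Pow(Add(-2, Z), -1)) (Function('t')(Z, X) = Mul(Mul(2, X), Pow(Add(-2, Z), -1)) = Mul(2, X, Pow(Add(-2, Z), -1)))
Add(a, Function('t')(196, -198)) = Add(19057, Mul(2, -198, Pow(Add(-2, 196), -1))) = Add(19057, Mul(2, -198, Pow(194, -1))) = Add(19057, Mul(2, -198, Rational(1, 194))) = Add(19057, Rational(-198, 97)) = Rational(1848331, 97)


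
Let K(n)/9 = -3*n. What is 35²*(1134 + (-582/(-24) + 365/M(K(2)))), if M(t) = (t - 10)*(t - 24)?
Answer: 7083377525/4992 ≈ 1.4189e+6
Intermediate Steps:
K(n) = -27*n (K(n) = 9*(-3*n) = -27*n)
M(t) = (-24 + t)*(-10 + t) (M(t) = (-10 + t)*(-24 + t) = (-24 + t)*(-10 + t))
35²*(1134 + (-582/(-24) + 365/M(K(2)))) = 35²*(1134 + (-582/(-24) + 365/(240 + (-27*2)² - (-918)*2))) = 1225*(1134 + (-582*(-1/24) + 365/(240 + (-54)² - 34*(-54)))) = 1225*(1134 + (97/4 + 365/(240 + 2916 + 1836))) = 1225*(1134 + (97/4 + 365/4992)) = 1225*(1134 + 121421/4992) = 1225*(5782349/4992) = 7083377525/4992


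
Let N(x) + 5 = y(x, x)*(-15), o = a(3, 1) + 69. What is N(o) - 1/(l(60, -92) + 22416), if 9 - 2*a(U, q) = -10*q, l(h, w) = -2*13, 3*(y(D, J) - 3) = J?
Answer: -4953788/11195 ≈ -442.50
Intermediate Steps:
y(D, J) = 3 + J/3
l(h, w) = -26
a(U, q) = 9/2 + 5*q (a(U, q) = 9/2 - (-5)*q = 9/2 + 5*q)
o = 157/2 (o = (9/2 + 5*1) + 69 = (9/2 + 5) + 69 = 19/2 + 69 = 157/2 ≈ 78.500)
N(x) = -50 - 5*x (N(x) = -5 + (3 + x/3)*(-15) = -5 + (-45 - 5*x) = -50 - 5*x)
N(o) - 1/(l(60, -92) + 22416) = (-50 - 5*157/2) - 1/(-26 + 22416) = (-50 - 785/2) - 1/22390 = -885/2 - 1*1/22390 = -885/2 - 1/22390 = -4953788/11195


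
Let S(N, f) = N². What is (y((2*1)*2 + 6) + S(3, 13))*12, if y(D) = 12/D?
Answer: 612/5 ≈ 122.40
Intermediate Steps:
(y((2*1)*2 + 6) + S(3, 13))*12 = (12/((2*1)*2 + 6) + 3²)*12 = (12/(2*2 + 6) + 9)*12 = (12/(4 + 6) + 9)*12 = (12/10 + 9)*12 = (12*(⅒) + 9)*12 = (6/5 + 9)*12 = (51/5)*12 = 612/5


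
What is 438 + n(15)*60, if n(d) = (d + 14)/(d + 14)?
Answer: 498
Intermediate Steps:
n(d) = 1 (n(d) = (14 + d)/(14 + d) = 1)
438 + n(15)*60 = 438 + 1*60 = 438 + 60 = 498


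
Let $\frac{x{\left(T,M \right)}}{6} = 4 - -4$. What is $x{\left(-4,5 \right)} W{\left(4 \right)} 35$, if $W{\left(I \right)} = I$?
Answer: $6720$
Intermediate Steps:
$x{\left(T,M \right)} = 48$ ($x{\left(T,M \right)} = 6 \left(4 - -4\right) = 6 \left(4 + 4\right) = 6 \cdot 8 = 48$)
$x{\left(-4,5 \right)} W{\left(4 \right)} 35 = 48 \cdot 4 \cdot 35 = 192 \cdot 35 = 6720$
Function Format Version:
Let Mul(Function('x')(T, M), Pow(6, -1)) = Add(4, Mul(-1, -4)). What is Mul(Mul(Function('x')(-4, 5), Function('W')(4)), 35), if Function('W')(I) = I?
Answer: 6720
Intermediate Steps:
Function('x')(T, M) = 48 (Function('x')(T, M) = Mul(6, Add(4, Mul(-1, -4))) = Mul(6, Add(4, 4)) = Mul(6, 8) = 48)
Mul(Mul(Function('x')(-4, 5), Function('W')(4)), 35) = Mul(Mul(48, 4), 35) = Mul(192, 35) = 6720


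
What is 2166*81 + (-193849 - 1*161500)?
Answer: -179903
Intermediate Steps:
2166*81 + (-193849 - 1*161500) = 175446 + (-193849 - 161500) = 175446 - 355349 = -179903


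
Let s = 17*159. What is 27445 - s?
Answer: 24742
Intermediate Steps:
s = 2703
27445 - s = 27445 - 1*2703 = 27445 - 2703 = 24742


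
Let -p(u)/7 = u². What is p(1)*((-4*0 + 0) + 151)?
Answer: -1057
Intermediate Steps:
p(u) = -7*u²
p(1)*((-4*0 + 0) + 151) = (-7*1²)*((-4*0 + 0) + 151) = (-7*1)*((0 + 0) + 151) = -7*(0 + 151) = -7*151 = -1057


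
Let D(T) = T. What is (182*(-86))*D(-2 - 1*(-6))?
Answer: -62608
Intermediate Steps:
(182*(-86))*D(-2 - 1*(-6)) = (182*(-86))*(-2 - 1*(-6)) = -15652*(-2 + 6) = -15652*4 = -62608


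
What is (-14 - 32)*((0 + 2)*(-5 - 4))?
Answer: 828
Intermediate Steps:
(-14 - 32)*((0 + 2)*(-5 - 4)) = -92*(-9) = -46*(-18) = 828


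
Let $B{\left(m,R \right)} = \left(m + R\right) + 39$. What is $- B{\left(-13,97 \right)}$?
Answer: $-123$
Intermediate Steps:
$B{\left(m,R \right)} = 39 + R + m$ ($B{\left(m,R \right)} = \left(R + m\right) + 39 = 39 + R + m$)
$- B{\left(-13,97 \right)} = - (39 + 97 - 13) = \left(-1\right) 123 = -123$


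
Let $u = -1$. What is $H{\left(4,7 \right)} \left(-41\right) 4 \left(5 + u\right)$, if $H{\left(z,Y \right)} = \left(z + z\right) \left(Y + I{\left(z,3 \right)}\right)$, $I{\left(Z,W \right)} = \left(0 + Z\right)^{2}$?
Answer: $-120704$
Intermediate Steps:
$I{\left(Z,W \right)} = Z^{2}$
$H{\left(z,Y \right)} = 2 z \left(Y + z^{2}\right)$ ($H{\left(z,Y \right)} = \left(z + z\right) \left(Y + z^{2}\right) = 2 z \left(Y + z^{2}\right)$)
$H{\left(4,7 \right)} \left(-41\right) 4 \left(5 + u\right) = 2 \cdot 4 \left(7 + 4^{2}\right) \left(-41\right) 4 \left(5 - 1\right) = 2 \cdot 4 \left(7 + 16\right) \left(-41\right) 4 \cdot 4 = 2 \cdot 4 \cdot 23 \left(-41\right) 16 = 184 \left(-41\right) 16 = \left(-7544\right) 16 = -120704$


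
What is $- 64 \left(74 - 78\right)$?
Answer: $256$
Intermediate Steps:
$- 64 \left(74 - 78\right) = \left(-64\right) \left(-4\right) = 256$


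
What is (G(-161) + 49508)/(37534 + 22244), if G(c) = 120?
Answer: 24814/29889 ≈ 0.83020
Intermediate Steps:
(G(-161) + 49508)/(37534 + 22244) = (120 + 49508)/(37534 + 22244) = 49628/59778 = 49628*(1/59778) = 24814/29889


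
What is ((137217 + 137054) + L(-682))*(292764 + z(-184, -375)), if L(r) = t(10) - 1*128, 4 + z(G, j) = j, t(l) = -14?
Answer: 80151207665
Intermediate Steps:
z(G, j) = -4 + j
L(r) = -142 (L(r) = -14 - 1*128 = -14 - 128 = -142)
((137217 + 137054) + L(-682))*(292764 + z(-184, -375)) = ((137217 + 137054) - 142)*(292764 + (-4 - 375)) = (274271 - 142)*(292764 - 379) = 274129*292385 = 80151207665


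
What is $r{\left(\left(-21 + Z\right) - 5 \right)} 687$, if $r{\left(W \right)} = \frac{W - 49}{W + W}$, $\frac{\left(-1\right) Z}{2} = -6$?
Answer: $\frac{6183}{4} \approx 1545.8$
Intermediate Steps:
$Z = 12$ ($Z = \left(-2\right) \left(-6\right) = 12$)
$r{\left(W \right)} = \frac{-49 + W}{2 W}$
$r{\left(\left(-21 + Z\right) - 5 \right)} 687 = \frac{-49 + \left(\left(-21 + 12\right) - 5\right)}{2 \left(\left(-21 + 12\right) - 5\right)} 687 = \frac{-49 - 14}{2 \left(-9 - 5\right)} 687 = \frac{-49 - 14}{2 \left(-14\right)} 687 = \frac{1}{2} \left(- \frac{1}{14}\right) \left(-63\right) 687 = \frac{9}{4} \cdot 687 = \frac{6183}{4}$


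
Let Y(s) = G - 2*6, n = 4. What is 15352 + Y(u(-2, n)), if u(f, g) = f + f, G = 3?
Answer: 15343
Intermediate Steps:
u(f, g) = 2*f
Y(s) = -9 (Y(s) = 3 - 2*6 = 3 - 12 = -9)
15352 + Y(u(-2, n)) = 15352 - 9 = 15343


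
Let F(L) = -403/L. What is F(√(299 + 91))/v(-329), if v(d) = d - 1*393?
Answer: 31*√390/21660 ≈ 0.028264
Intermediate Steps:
v(d) = -393 + d (v(d) = d - 393 = -393 + d)
F(√(299 + 91))/v(-329) = (-403/√(299 + 91))/(-393 - 329) = -403*√390/390/(-722) = -31*√390/30*(-1/722) = 31*√390/21660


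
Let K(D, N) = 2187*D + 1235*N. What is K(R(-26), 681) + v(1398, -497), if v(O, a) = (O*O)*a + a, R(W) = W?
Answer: -970555112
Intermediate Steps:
K(D, N) = 1235*N + 2187*D
v(O, a) = a + a*O**2 (v(O, a) = O**2*a + a = a*O**2 + a = a + a*O**2)
K(R(-26), 681) + v(1398, -497) = (1235*681 + 2187*(-26)) - 497*(1 + 1398**2) = (841035 - 56862) - 497*(1 + 1954404) = 784173 - 497*1954405 = 784173 - 971339285 = -970555112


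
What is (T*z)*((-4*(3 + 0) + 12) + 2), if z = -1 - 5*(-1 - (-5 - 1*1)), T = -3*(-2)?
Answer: -312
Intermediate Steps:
T = 6
z = -26 (z = -1 - 5*(-1 - (-5 - 1)) = -1 - 5*(-1 - 1*(-6)) = -1 - 5*(-1 + 6) = -1 - 5*5 = -1 - 25 = -26)
(T*z)*((-4*(3 + 0) + 12) + 2) = (6*(-26))*((-4*(3 + 0) + 12) + 2) = -156*((-4*3 + 12) + 2) = -156*((-12 + 12) + 2) = -156*(0 + 2) = -156*2 = -312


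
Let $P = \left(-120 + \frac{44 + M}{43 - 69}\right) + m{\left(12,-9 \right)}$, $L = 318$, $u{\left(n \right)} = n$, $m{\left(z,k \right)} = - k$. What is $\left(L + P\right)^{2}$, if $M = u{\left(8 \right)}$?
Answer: $42025$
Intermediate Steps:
$M = 8$
$P = -113$ ($P = \left(-120 + \frac{44 + 8}{43 - 69}\right) - -9 = \left(-120 + \frac{52}{-26}\right) + 9 = \left(-120 + 52 \left(- \frac{1}{26}\right)\right) + 9 = \left(-120 - 2\right) + 9 = -122 + 9 = -113$)
$\left(L + P\right)^{2} = \left(318 - 113\right)^{2} = 205^{2} = 42025$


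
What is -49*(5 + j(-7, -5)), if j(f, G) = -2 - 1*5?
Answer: 98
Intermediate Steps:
j(f, G) = -7 (j(f, G) = -2 - 5 = -7)
-49*(5 + j(-7, -5)) = -49*(5 - 7) = -49*(-2) = 98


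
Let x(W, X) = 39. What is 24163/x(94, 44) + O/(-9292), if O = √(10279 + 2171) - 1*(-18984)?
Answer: 55945555/90597 - 5*√498/9292 ≈ 617.51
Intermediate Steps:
O = 18984 + 5*√498 (O = √12450 + 18984 = 5*√498 + 18984 = 18984 + 5*√498 ≈ 19096.)
24163/x(94, 44) + O/(-9292) = 24163/39 + (18984 + 5*√498)/(-9292) = 24163*(1/39) + (18984 + 5*√498)*(-1/9292) = 24163/39 + (-4746/2323 - 5*√498/9292) = 55945555/90597 - 5*√498/9292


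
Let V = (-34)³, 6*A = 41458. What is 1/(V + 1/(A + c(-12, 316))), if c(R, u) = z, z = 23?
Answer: -20798/817444589 ≈ -2.5443e-5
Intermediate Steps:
A = 20729/3 (A = (⅙)*41458 = 20729/3 ≈ 6909.7)
c(R, u) = 23
V = -39304
1/(V + 1/(A + c(-12, 316))) = 1/(-39304 + 1/(20729/3 + 23)) = 1/(-39304 + 1/(20798/3)) = 1/(-39304 + 3/20798) = 1/(-817444589/20798) = -20798/817444589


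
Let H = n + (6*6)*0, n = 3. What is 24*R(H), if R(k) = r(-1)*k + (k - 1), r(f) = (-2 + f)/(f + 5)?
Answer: -6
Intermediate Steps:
r(f) = (-2 + f)/(5 + f)
H = 3 (H = 3 + (6*6)*0 = 3 + 36*0 = 3 + 0 = 3)
R(k) = -1 + k/4 (R(k) = ((-2 - 1)/(5 - 1))*k + (k - 1) = (-3/4)*k + (-1 + k) = ((1/4)*(-3))*k + (-1 + k) = -3*k/4 + (-1 + k) = -1 + k/4)
24*R(H) = 24*(-1 + (1/4)*3) = 24*(-1 + 3/4) = 24*(-1/4) = -6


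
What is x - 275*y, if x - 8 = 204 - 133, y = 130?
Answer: -35671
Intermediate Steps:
x = 79 (x = 8 + (204 - 133) = 8 + 71 = 79)
x - 275*y = 79 - 275*130 = 79 - 35750 = -35671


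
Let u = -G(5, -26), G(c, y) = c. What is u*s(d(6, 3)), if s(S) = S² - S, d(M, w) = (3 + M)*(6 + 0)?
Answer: -14310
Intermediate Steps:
d(M, w) = 18 + 6*M (d(M, w) = (3 + M)*6 = 18 + 6*M)
u = -5 (u = -1*5 = -5)
u*s(d(6, 3)) = -5*(18 + 6*6)*(-1 + (18 + 6*6)) = -5*(18 + 36)*(-1 + (18 + 36)) = -270*(-1 + 54) = -270*53 = -5*2862 = -14310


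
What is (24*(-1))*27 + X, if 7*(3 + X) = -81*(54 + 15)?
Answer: -10146/7 ≈ -1449.4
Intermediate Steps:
X = -5610/7 (X = -3 + (-81*(54 + 15))/7 = -3 + (-81*69)/7 = -3 + (⅐)*(-5589) = -3 - 5589/7 = -5610/7 ≈ -801.43)
(24*(-1))*27 + X = (24*(-1))*27 - 5610/7 = -24*27 - 5610/7 = -648 - 5610/7 = -10146/7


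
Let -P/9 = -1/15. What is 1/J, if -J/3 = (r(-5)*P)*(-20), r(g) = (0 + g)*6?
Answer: -1/1080 ≈ -0.00092593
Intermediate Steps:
r(g) = 6*g (r(g) = g*6 = 6*g)
P = ⅗ (P = -(-9)/15 = -9*(-1/15) = ⅗ ≈ 0.60000)
J = -1080 (J = -3*(6*(-5))*(⅗)*(-20) = -3*(-30*⅗)*(-20) = -(-54)*(-20) = -3*360 = -1080)
1/J = 1/(-1080) = -1/1080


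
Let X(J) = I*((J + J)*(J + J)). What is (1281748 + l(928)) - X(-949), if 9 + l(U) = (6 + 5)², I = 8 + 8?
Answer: -56356604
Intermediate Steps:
I = 16
l(U) = 112 (l(U) = -9 + (6 + 5)² = -9 + 11² = -9 + 121 = 112)
X(J) = 64*J² (X(J) = 16*((J + J)*(J + J)) = 16*((2*J)*(2*J)) = 16*(4*J²) = 64*J²)
(1281748 + l(928)) - X(-949) = (1281748 + 112) - 64*(-949)² = 1281860 - 64*900601 = 1281860 - 1*57638464 = 1281860 - 57638464 = -56356604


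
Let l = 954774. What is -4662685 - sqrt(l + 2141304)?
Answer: -4662685 - sqrt(3096078) ≈ -4.6644e+6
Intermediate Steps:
-4662685 - sqrt(l + 2141304) = -4662685 - sqrt(954774 + 2141304) = -4662685 - sqrt(3096078)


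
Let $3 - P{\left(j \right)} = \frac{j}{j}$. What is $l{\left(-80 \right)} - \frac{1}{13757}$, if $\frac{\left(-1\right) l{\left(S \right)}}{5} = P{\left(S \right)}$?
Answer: $- \frac{137571}{13757} \approx -10.0$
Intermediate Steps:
$P{\left(j \right)} = 2$ ($P{\left(j \right)} = 3 - \frac{j}{j} = 3 - 1 = 2$)
$l{\left(S \right)} = -10$ ($l{\left(S \right)} = \left(-5\right) 2 = -10$)
$l{\left(-80 \right)} - \frac{1}{13757} = -10 - \frac{1}{13757} = - \frac{137571}{13757}$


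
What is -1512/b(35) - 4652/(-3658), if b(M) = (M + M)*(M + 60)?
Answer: 907318/868775 ≈ 1.0444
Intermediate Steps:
b(M) = 2*M*(60 + M) (b(M) = (2*M)*(60 + M) = 2*M*(60 + M))
-1512/b(35) - 4652/(-3658) = -1512*1/(70*(60 + 35)) - 4652/(-3658) = -1512/(2*35*95) - 4652*(-1/3658) = -1512/6650 + 2326/1829 = -1512*1/6650 + 2326/1829 = -108/475 + 2326/1829 = 907318/868775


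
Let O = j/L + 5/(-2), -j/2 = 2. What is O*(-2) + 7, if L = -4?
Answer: 10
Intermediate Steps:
j = -4 (j = -2*2 = -4)
O = -3/2 (O = -4/(-4) + 5/(-2) = -4*(-¼) + 5*(-½) = 1 - 5/2 = -3/2 ≈ -1.5000)
O*(-2) + 7 = -3/2*(-2) + 7 = 3 + 7 = 10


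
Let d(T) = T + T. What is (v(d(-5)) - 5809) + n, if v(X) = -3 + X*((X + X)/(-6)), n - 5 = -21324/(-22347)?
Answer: -43497535/7449 ≈ -5839.4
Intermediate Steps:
d(T) = 2*T
n = 44353/7449 (n = 5 - 21324/(-22347) = 5 - 21324*(-1/22347) = 5 + 7108/7449 = 44353/7449 ≈ 5.9542)
v(X) = -3 - X²/3 (v(X) = -3 + X*((2*X)*(-⅙)) = -3 + X*(-X/3) = -3 - X²/3)
(v(d(-5)) - 5809) + n = ((-3 - (2*(-5))²/3) - 5809) + 44353/7449 = ((-3 - ⅓*(-10)²) - 5809) + 44353/7449 = ((-3 - ⅓*100) - 5809) + 44353/7449 = ((-3 - 100/3) - 5809) + 44353/7449 = (-109/3 - 5809) + 44353/7449 = -17536/3 + 44353/7449 = -43497535/7449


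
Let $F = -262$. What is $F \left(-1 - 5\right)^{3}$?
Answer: $56592$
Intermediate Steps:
$F \left(-1 - 5\right)^{3} = - 262 \left(-1 - 5\right)^{3} = - 262 \left(-6\right)^{3} = \left(-262\right) \left(-216\right) = 56592$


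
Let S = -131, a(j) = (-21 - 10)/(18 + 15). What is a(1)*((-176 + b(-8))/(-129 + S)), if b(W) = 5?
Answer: -1767/2860 ≈ -0.61783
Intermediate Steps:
a(j) = -31/33
a(1)*((-176 + b(-8))/(-129 + S)) = -31*(-176 + 5)/(33*(-129 - 131)) = -(-1767)/(11*(-260)) = -(-1767)*(-1)/(11*260) = -31/33*171/260 = -1767/2860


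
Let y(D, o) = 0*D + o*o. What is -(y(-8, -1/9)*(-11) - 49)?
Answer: 3980/81 ≈ 49.136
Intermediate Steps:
y(D, o) = o² (y(D, o) = 0 + o² = o²)
-(y(-8, -1/9)*(-11) - 49) = -((-1/9)²*(-11) - 49) = -((-1*⅑)²*(-11) - 49) = -((-⅑)²*(-11) - 49) = -((1/81)*(-11) - 49) = -(-11/81 - 49) = -1*(-3980/81) = 3980/81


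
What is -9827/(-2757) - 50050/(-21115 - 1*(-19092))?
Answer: 22552553/796773 ≈ 28.305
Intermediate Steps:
-9827/(-2757) - 50050/(-21115 - 1*(-19092)) = -9827*(-1/2757) - 50050/(-21115 + 19092) = 9827/2757 - 50050/(-2023) = 9827/2757 - 50050*(-1/2023) = 9827/2757 + 7150/289 = 22552553/796773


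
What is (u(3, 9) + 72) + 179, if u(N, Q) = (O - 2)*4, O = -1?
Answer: 239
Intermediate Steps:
u(N, Q) = -12 (u(N, Q) = (-1 - 2)*4 = -3*4 = -12)
(u(3, 9) + 72) + 179 = (-12 + 72) + 179 = 60 + 179 = 239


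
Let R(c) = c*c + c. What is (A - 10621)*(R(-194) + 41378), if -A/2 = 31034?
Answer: -5729346980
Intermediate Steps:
R(c) = c + c**2 (R(c) = c**2 + c = c + c**2)
A = -62068 (A = -2*31034 = -62068)
(A - 10621)*(R(-194) + 41378) = (-62068 - 10621)*(-194*(1 - 194) + 41378) = -72689*(-194*(-193) + 41378) = -72689*(37442 + 41378) = -72689*78820 = -5729346980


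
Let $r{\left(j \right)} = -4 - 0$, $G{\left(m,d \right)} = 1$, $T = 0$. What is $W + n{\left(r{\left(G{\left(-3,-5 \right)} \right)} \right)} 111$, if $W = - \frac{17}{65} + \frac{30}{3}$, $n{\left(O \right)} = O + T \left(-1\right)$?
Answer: $- \frac{28227}{65} \approx -434.26$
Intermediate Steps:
$r{\left(j \right)} = -4$ ($r{\left(j \right)} = -4 + 0 = -4$)
$n{\left(O \right)} = O$ ($n{\left(O \right)} = O + 0 \left(-1\right) = O + 0 = O$)
$W = \frac{633}{65}$ ($W = \left(-17\right) \frac{1}{65} + 30 \cdot \frac{1}{3} = - \frac{17}{65} + 10 = \frac{633}{65} \approx 9.7385$)
$W + n{\left(r{\left(G{\left(-3,-5 \right)} \right)} \right)} 111 = \frac{633}{65} - 444 = - \frac{28227}{65}$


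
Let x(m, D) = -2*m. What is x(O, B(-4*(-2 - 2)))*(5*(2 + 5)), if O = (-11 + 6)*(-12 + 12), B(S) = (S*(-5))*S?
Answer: 0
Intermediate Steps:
B(S) = -5*S² (B(S) = (-5*S)*S = -5*S²)
O = 0 (O = -5*0 = 0)
x(O, B(-4*(-2 - 2)))*(5*(2 + 5)) = (-2*0)*(5*(2 + 5)) = 0*(5*7) = 0*35 = 0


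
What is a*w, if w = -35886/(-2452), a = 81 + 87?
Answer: 1507212/613 ≈ 2458.7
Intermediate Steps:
a = 168
w = 17943/1226 (w = -35886*(-1/2452) = 17943/1226 ≈ 14.635)
a*w = 168*(17943/1226) = 1507212/613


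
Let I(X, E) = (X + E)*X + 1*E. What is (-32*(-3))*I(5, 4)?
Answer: 4704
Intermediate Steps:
I(X, E) = E + X*(E + X) (I(X, E) = (E + X)*X + E = X*(E + X) + E = E + X*(E + X))
(-32*(-3))*I(5, 4) = (-32*(-3))*(4 + 5**2 + 4*5) = 96*(4 + 25 + 20) = 96*49 = 4704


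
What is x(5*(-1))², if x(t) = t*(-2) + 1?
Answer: 121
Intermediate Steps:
x(t) = 1 - 2*t (x(t) = -2*t + 1 = 1 - 2*t)
x(5*(-1))² = (1 - 10*(-1))² = (1 - 2*(-5))² = (1 + 10)² = 11² = 121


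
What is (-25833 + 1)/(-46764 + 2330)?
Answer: 12916/22217 ≈ 0.58136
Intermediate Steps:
(-25833 + 1)/(-46764 + 2330) = -25832/(-44434) = -25832*(-1/44434) = 12916/22217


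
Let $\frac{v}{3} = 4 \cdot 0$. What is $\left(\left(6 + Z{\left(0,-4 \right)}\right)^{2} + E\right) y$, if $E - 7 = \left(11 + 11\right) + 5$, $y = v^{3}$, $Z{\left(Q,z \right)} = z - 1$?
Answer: $0$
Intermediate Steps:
$Z{\left(Q,z \right)} = -1 + z$
$v = 0$ ($v = 3 \cdot 4 \cdot 0 = 3 \cdot 0 = 0$)
$y = 0$ ($y = 0^{3} = 0$)
$E = 34$ ($E = 7 + \left(\left(11 + 11\right) + 5\right) = 7 + \left(22 + 5\right) = 7 + 27 = 34$)
$\left(\left(6 + Z{\left(0,-4 \right)}\right)^{2} + E\right) y = \left(\left(6 - 5\right)^{2} + 34\right) 0 = \left(1^{2} + 34\right) 0 = \left(1 + 34\right) 0 = 35 \cdot 0 = 0$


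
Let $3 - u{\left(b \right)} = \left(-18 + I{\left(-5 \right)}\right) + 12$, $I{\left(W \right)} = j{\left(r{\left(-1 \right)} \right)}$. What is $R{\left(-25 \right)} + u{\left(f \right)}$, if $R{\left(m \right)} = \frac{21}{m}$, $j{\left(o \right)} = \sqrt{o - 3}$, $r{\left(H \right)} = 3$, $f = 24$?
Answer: $\frac{204}{25} \approx 8.16$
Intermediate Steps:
$j{\left(o \right)} = \sqrt{-3 + o}$
$I{\left(W \right)} = 0$ ($I{\left(W \right)} = \sqrt{-3 + 3} = \sqrt{0} = 0$)
$u{\left(b \right)} = 9$ ($u{\left(b \right)} = 3 - \left(\left(-18 + 0\right) + 12\right) = 3 - \left(-18 + 12\right) = 3 - -6 = 3 + 6 = 9$)
$R{\left(-25 \right)} + u{\left(f \right)} = \frac{21}{-25} + 9 = 21 \left(- \frac{1}{25}\right) + 9 = - \frac{21}{25} + 9 = \frac{204}{25}$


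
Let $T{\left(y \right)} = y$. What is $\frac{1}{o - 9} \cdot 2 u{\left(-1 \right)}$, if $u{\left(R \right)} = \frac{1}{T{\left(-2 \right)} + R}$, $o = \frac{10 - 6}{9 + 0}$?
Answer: $\frac{6}{77} \approx 0.077922$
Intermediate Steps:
$o = \frac{4}{9} \approx 0.44444$
$u{\left(R \right)} = \frac{1}{-2 + R}$
$\frac{1}{o - 9} \cdot 2 u{\left(-1 \right)} = \frac{\frac{1}{\frac{4}{9} - 9} \cdot 2}{-2 - 1} = \frac{\frac{1}{- \frac{77}{9}} \cdot 2}{-3} = \left(- \frac{9}{77}\right) 2 \left(- \frac{1}{3}\right) = \left(- \frac{18}{77}\right) \left(- \frac{1}{3}\right) = \frac{6}{77}$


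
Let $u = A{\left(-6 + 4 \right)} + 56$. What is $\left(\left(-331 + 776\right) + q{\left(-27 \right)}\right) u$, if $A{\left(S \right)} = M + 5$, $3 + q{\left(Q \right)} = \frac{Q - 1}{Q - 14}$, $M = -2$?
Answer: $\frac{1070850}{41} \approx 26118.0$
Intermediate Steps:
$q{\left(Q \right)} = -3 + \frac{-1 + Q}{-14 + Q}$ ($q{\left(Q \right)} = -3 + \frac{Q - 1}{Q - 14} = -3 + \frac{-1 + Q}{-14 + Q}$)
$A{\left(S \right)} = 3$ ($A{\left(S \right)} = -2 + 5 = 3$)
$u = 59$ ($u = 3 + 56 = 59$)
$\left(\left(-331 + 776\right) + q{\left(-27 \right)}\right) u = \left(\left(-331 + 776\right) + \frac{41 - -54}{-14 - 27}\right) 59 = \left(445 + \frac{41 + 54}{-41}\right) 59 = \left(445 - \frac{95}{41}\right) 59 = \frac{18150}{41} \cdot 59 = \frac{1070850}{41}$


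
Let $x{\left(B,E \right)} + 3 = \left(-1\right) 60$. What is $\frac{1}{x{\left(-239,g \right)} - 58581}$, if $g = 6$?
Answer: $- \frac{1}{58644} \approx -1.7052 \cdot 10^{-5}$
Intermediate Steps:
$x{\left(B,E \right)} = -63$ ($x{\left(B,E \right)} = -3 - 60 = -63$)
$\frac{1}{x{\left(-239,g \right)} - 58581} = \frac{1}{-63 - 58581} = \frac{1}{-58644} = - \frac{1}{58644}$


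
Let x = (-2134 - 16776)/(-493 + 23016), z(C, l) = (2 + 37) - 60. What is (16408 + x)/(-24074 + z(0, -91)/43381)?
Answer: -16030948540594/23521989984445 ≈ -0.68153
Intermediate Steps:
z(C, l) = -21 (z(C, l) = 39 - 60 = -21)
x = -18910/22523 ≈ -0.83959
(16408 + x)/(-24074 + z(0, -91)/43381) = (16408 - 18910/22523)/(-24074 - 21/43381) = 369538474/(22523*(-24074 - 21*1/43381)) = 369538474/(22523*(-24074 - 21/43381)) = 369538474/(22523*(-1044354215/43381)) = (369538474/22523)*(-43381/1044354215) = -16030948540594/23521989984445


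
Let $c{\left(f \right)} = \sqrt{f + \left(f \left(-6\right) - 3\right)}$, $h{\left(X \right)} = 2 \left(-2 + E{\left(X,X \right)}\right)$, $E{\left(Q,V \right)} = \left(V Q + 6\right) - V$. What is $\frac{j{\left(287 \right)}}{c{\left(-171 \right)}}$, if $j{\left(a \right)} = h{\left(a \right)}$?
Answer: $\frac{27362 \sqrt{213}}{71} \approx 5624.4$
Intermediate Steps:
$E{\left(Q,V \right)} = 6 - V + Q V$ ($E{\left(Q,V \right)} = \left(Q V + 6\right) - V = \left(6 + Q V\right) - V = 6 - V + Q V$)
$h{\left(X \right)} = 8 - 2 X + 2 X^{2}$ ($h{\left(X \right)} = 2 \left(-2 + \left(6 - X + X X\right)\right) = 2 \left(-2 + \left(6 - X + X^{2}\right)\right) = 2 \left(-2 + \left(6 + X^{2} - X\right)\right) = 2 \left(4 + X^{2} - X\right) = 8 - 2 X + 2 X^{2}$)
$j{\left(a \right)} = 8 - 2 a + 2 a^{2}$
$c{\left(f \right)} = \sqrt{-3 - 5 f}$ ($c{\left(f \right)} = \sqrt{f - \left(3 + 6 f\right)} = \sqrt{-3 - 5 f}$)
$\frac{j{\left(287 \right)}}{c{\left(-171 \right)}} = \frac{8 - 574 + 2 \cdot 287^{2}}{\sqrt{-3 - -855}} = \frac{8 - 574 + 2 \cdot 82369}{\sqrt{-3 + 855}} = \frac{8 - 574 + 164738}{\sqrt{852}} = \frac{164172}{2 \sqrt{213}} = 164172 \frac{\sqrt{213}}{426} = \frac{27362 \sqrt{213}}{71}$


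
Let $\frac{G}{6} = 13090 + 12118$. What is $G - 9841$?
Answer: $141407$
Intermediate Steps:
$G = 151248$ ($G = 6 \left(13090 + 12118\right) = 6 \cdot 25208 = 151248$)
$G - 9841 = 151248 - 9841 = 141407$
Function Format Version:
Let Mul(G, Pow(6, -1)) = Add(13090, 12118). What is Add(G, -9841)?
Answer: 141407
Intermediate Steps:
G = 151248 (G = Mul(6, Add(13090, 12118)) = Mul(6, 25208) = 151248)
Add(G, -9841) = Add(151248, -9841) = 141407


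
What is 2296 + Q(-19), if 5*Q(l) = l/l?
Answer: 11481/5 ≈ 2296.2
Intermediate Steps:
Q(l) = ⅕ (Q(l) = (l/l)/5 = (⅕)*1 = ⅕)
2296 + Q(-19) = 2296 + ⅕ = 11481/5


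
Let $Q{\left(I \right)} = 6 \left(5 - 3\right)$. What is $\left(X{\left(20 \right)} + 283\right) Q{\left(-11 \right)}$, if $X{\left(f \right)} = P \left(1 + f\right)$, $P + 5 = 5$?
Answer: $3396$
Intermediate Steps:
$Q{\left(I \right)} = 12$ ($Q{\left(I \right)} = 6 \cdot 2 = 12$)
$P = 0$ ($P = -5 + 5 = 0$)
$X{\left(f \right)} = 0$ ($X{\left(f \right)} = 0 \left(1 + f\right) = 0$)
$\left(X{\left(20 \right)} + 283\right) Q{\left(-11 \right)} = \left(0 + 283\right) 12 = 283 \cdot 12 = 3396$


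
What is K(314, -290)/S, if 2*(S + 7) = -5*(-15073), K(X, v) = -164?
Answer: -328/75351 ≈ -0.0043530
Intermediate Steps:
S = 75351/2 (S = -7 + (-5*(-15073))/2 = -7 + (½)*75365 = -7 + 75365/2 = 75351/2 ≈ 37676.)
K(314, -290)/S = -164/75351/2 = -164*2/75351 = -328/75351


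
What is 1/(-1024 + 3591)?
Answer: 1/2567 ≈ 0.00038956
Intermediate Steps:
1/(-1024 + 3591) = 1/2567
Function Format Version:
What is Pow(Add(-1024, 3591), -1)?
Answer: Rational(1, 2567) ≈ 0.00038956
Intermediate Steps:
Pow(Add(-1024, 3591), -1) = Pow(2567, -1) = Rational(1, 2567)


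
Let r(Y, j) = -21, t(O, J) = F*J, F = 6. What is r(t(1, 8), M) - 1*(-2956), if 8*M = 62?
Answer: 2935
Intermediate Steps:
M = 31/4 (M = (⅛)*62 = 31/4 ≈ 7.7500)
t(O, J) = 6*J
r(t(1, 8), M) - 1*(-2956) = -21 - 1*(-2956) = -21 + 2956 = 2935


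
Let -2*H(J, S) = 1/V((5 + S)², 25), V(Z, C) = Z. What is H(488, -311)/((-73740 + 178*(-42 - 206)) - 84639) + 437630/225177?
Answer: 117715912553677/60569238947832 ≈ 1.9435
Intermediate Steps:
H(J, S) = -1/(2*(5 + S)²)
H(488, -311)/((-73740 + 178*(-42 - 206)) - 84639) + 437630/225177 = (-1/(2*(5 - 311)²))/((-73740 + 178*(-42 - 206)) - 84639) + 437630/225177 = (-½/(-306)²)/((-73740 + 178*(-248)) - 84639) + 437630*(1/225177) = (-½*1/93636)/((-73740 - 44144) - 84639) + 437630/225177 = -1/(187272*(-117884 - 84639)) + 437630/225177 = -1/187272/(-202523) + 437630/225177 = -1/187272*(-1/202523) + 437630/225177 = 1/37926887256 + 437630/225177 = 117715912553677/60569238947832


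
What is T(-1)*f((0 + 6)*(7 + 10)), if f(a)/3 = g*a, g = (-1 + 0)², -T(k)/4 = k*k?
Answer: -1224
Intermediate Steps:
T(k) = -4*k² (T(k) = -4*k*k = -4*k²)
g = 1 (g = (-1)² = 1)
f(a) = 3*a (f(a) = 3*(1*a) = 3*a)
T(-1)*f((0 + 6)*(7 + 10)) = (-4*(-1)²)*(3*((0 + 6)*(7 + 10))) = (-4*1)*(3*(6*17)) = -12*102 = -4*306 = -1224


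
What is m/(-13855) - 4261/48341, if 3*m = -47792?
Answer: 2133204607/2009293665 ≈ 1.0617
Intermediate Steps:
m = -47792/3 (m = (1/3)*(-47792) = -47792/3 ≈ -15931.)
m/(-13855) - 4261/48341 = -47792/3/(-13855) - 4261/48341 = -47792/3*(-1/13855) - 4261*1/48341 = 47792/41565 - 4261/48341 = 2133204607/2009293665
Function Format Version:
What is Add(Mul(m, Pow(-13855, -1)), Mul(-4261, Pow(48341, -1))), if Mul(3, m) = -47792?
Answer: Rational(2133204607, 2009293665) ≈ 1.0617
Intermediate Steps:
m = Rational(-47792, 3) (m = Mul(Rational(1, 3), -47792) = Rational(-47792, 3) ≈ -15931.)
Add(Mul(m, Pow(-13855, -1)), Mul(-4261, Pow(48341, -1))) = Add(Mul(Rational(-47792, 3), Pow(-13855, -1)), Mul(-4261, Pow(48341, -1))) = Add(Mul(Rational(-47792, 3), Rational(-1, 13855)), Mul(-4261, Rational(1, 48341))) = Add(Rational(47792, 41565), Rational(-4261, 48341)) = Rational(2133204607, 2009293665)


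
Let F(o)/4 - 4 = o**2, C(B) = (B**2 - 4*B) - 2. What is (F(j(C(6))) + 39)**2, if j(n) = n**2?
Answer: 1604403025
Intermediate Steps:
C(B) = -2 + B**2 - 4*B
F(o) = 16 + 4*o**2
(F(j(C(6))) + 39)**2 = ((16 + 4*((-2 + 6**2 - 4*6)**2)**2) + 39)**2 = ((16 + 4*((-2 + 36 - 24)**2)**2) + 39)**2 = ((16 + 4*(10**2)**2) + 39)**2 = ((16 + 4*100**2) + 39)**2 = ((16 + 4*10000) + 39)**2 = ((16 + 40000) + 39)**2 = (40016 + 39)**2 = 40055**2 = 1604403025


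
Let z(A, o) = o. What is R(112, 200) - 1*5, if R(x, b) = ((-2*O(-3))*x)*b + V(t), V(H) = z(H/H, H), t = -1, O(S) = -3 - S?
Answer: -6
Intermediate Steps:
V(H) = H
R(x, b) = -1 (R(x, b) = ((-2*(-3 - 1*(-3)))*x)*b - 1 = ((-2*(-3 + 3))*x)*b - 1 = ((-2*0)*x)*b - 1 = (0*x)*b - 1 = 0*b - 1 = 0 - 1 = -1)
R(112, 200) - 1*5 = -1 - 1*5 = -1 - 5 = -6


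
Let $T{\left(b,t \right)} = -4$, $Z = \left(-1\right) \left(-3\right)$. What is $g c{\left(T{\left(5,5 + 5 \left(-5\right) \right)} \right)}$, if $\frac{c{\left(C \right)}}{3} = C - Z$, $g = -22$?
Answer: $462$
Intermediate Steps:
$Z = 3$
$c{\left(C \right)} = -9 + 3 C$ ($c{\left(C \right)} = 3 \left(C - 3\right) = 3 \left(-3 + C\right) = -9 + 3 C$)
$g c{\left(T{\left(5,5 + 5 \left(-5\right) \right)} \right)} = - 22 \left(-9 + 3 \left(-4\right)\right) = - 22 \left(-9 - 12\right) = \left(-22\right) \left(-21\right) = 462$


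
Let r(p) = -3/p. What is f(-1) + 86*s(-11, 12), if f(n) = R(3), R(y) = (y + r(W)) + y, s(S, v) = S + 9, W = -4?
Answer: -661/4 ≈ -165.25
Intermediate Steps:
s(S, v) = 9 + S
R(y) = ¾ + 2*y (R(y) = (y - 3/(-4)) + y = (y - 3*(-¼)) + y = (y + ¾) + y = (¾ + y) + y = ¾ + 2*y)
f(n) = 27/4 (f(n) = ¾ + 2*3 = ¾ + 6 = 27/4)
f(-1) + 86*s(-11, 12) = 27/4 + 86*(9 - 11) = 27/4 + 86*(-2) = 27/4 - 172 = -661/4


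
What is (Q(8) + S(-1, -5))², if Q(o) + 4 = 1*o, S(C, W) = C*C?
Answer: 25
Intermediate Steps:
S(C, W) = C²
Q(o) = -4 + o (Q(o) = -4 + 1*o = -4 + o)
(Q(8) + S(-1, -5))² = ((-4 + 8) + (-1)²)² = (4 + 1)² = 5² = 25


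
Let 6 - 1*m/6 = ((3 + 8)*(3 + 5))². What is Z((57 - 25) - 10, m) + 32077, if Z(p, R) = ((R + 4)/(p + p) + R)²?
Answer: 272815795913/121 ≈ 2.2547e+9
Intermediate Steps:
m = -46428 (m = 36 - 6*(3 + 5)²*(3 + 8)² = 36 - 6*(11*8)² = 36 - 6*88² = 36 - 6*7744 = 36 - 46464 = -46428)
Z(p, R) = (R + (4 + R)/(2*p))² (Z(p, R) = ((4 + R)/((2*p)) + R)² = ((4 + R)*(1/(2*p)) + R)² = ((4 + R)/(2*p) + R)² = (R + (4 + R)/(2*p))²)
Z((57 - 25) - 10, m) + 32077 = (4 - 46428 + 2*(-46428)*((57 - 25) - 10))²/(4*((57 - 25) - 10)²) + 32077 = (4 - 46428 + 2*(-46428)*(32 - 10))²/(4*(32 - 10)²) + 32077 = (¼)*(4 - 46428 + 2*(-46428)*22)²/22² + 32077 = (¼)*(1/484)*(4 - 46428 - 2042832)² + 32077 = (¼)*(1/484)*(-2089256)² + 32077 = (¼)*(1/484)*4364990633536 + 32077 = 272811914596/121 + 32077 = 272815795913/121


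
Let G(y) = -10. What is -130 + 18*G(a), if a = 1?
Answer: -310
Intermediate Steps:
-130 + 18*G(a) = -130 + 18*(-10) = -130 - 180 = -310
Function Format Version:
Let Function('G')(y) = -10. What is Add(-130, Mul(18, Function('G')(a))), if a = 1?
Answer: -310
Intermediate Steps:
Add(-130, Mul(18, Function('G')(a))) = Add(-130, Mul(18, -10)) = Add(-130, -180) = -310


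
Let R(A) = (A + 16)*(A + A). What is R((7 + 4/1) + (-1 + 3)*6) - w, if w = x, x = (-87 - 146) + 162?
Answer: 1865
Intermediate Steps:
x = -71 (x = -233 + 162 = -71)
R(A) = 2*A*(16 + A) (R(A) = (16 + A)*(2*A) = 2*A*(16 + A))
w = -71
R((7 + 4/1) + (-1 + 3)*6) - w = 2*((7 + 4/1) + (-1 + 3)*6)*(16 + ((7 + 4/1) + (-1 + 3)*6)) - 1*(-71) = 2*((7 + 4*1) + 2*6)*(16 + ((7 + 4*1) + 2*6)) + 71 = 2*((7 + 4) + 12)*(16 + ((7 + 4) + 12)) + 71 = 2*(11 + 12)*(16 + (11 + 12)) + 71 = 2*23*(16 + 23) + 71 = 2*23*39 + 71 = 1794 + 71 = 1865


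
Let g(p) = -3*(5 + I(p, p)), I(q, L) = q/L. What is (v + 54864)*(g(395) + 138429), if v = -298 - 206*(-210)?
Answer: 13540194486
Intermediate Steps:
v = 42962 (v = -298 + 43260 = 42962)
g(p) = -18 (g(p) = -3*(5 + p/p) = -3*(5 + 1) = -3*6 = -18)
(v + 54864)*(g(395) + 138429) = (42962 + 54864)*(-18 + 138429) = 97826*138411 = 13540194486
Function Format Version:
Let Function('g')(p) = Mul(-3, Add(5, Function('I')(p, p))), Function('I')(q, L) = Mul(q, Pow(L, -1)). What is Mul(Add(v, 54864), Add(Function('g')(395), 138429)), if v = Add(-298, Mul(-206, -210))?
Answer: 13540194486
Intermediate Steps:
v = 42962 (v = Add(-298, 43260) = 42962)
Function('g')(p) = -18 (Function('g')(p) = Mul(-3, Add(5, Mul(p, Pow(p, -1)))) = Mul(-3, Add(5, 1)) = Mul(-3, 6) = -18)
Mul(Add(v, 54864), Add(Function('g')(395), 138429)) = Mul(Add(42962, 54864), Add(-18, 138429)) = Mul(97826, 138411) = 13540194486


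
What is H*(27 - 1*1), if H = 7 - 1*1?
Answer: 156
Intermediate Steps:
H = 6 (H = 7 - 1 = 6)
H*(27 - 1*1) = 6*(27 - 1*1) = 6*(27 - 1) = 6*26 = 156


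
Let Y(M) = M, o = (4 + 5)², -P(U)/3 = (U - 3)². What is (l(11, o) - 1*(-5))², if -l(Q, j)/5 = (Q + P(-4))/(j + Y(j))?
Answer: 555025/6561 ≈ 84.595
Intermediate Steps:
P(U) = -3*(-3 + U)² (P(U) = -3*(U - 3)² = -3*(-3 + U)²)
o = 81 (o = 9² = 81)
l(Q, j) = -5*(-147 + Q)/(2*j) (l(Q, j) = -5*(Q - 3*(-3 - 4)²)/(j + j) = -5*(Q - 3*(-7)²)/(2*j) = -5*(Q - 3*49)*1/(2*j) = -5*(Q - 147)*1/(2*j) = -5*(-147 + Q)*1/(2*j) = -5*(-147 + Q)/(2*j))
(l(11, o) - 1*(-5))² = ((5/2)*(147 - 1*11)/81 - 1*(-5))² = ((5/2)*(1/81)*(147 - 11) + 5)² = ((5/2)*(1/81)*136 + 5)² = (340/81 + 5)² = (745/81)² = 555025/6561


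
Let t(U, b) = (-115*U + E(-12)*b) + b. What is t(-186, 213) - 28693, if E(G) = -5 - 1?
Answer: -8368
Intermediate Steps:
E(G) = -6
t(U, b) = -115*U - 5*b (t(U, b) = (-115*U - 6*b) + b = -115*U - 5*b)
t(-186, 213) - 28693 = (-115*(-186) - 5*213) - 28693 = (21390 - 1065) - 28693 = 20325 - 28693 = -8368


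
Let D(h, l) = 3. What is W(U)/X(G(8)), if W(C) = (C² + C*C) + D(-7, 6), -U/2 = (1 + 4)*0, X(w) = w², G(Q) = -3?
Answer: ⅓ ≈ 0.33333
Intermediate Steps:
U = 0 (U = -2*(1 + 4)*0 = -10*0 = -2*0 = 0)
W(C) = 3 + 2*C² (W(C) = (C² + C*C) + 3 = (C² + C²) + 3 = 2*C² + 3 = 3 + 2*C²)
W(U)/X(G(8)) = (3 + 2*0²)/((-3)²) = (3 + 2*0)/9 = (3 + 0)*(⅑) = 3*(⅑) = ⅓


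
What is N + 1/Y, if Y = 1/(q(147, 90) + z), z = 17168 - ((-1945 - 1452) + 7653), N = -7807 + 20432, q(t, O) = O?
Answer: 25627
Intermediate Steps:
N = 12625
z = 12912 (z = 17168 - (-3397 + 7653) = 17168 - 1*4256 = 17168 - 4256 = 12912)
Y = 1/13002 (Y = 1/(90 + 12912) = 1/13002 ≈ 7.6911e-5)
N + 1/Y = 12625 + 1/(1/13002) = 12625 + 13002 = 25627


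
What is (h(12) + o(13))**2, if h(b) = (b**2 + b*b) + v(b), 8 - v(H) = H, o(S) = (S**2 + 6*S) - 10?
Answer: 271441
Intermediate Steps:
o(S) = -10 + S**2 + 6*S
v(H) = 8 - H
h(b) = 8 - b + 2*b**2 (h(b) = (b**2 + b*b) + (8 - b) = (b**2 + b**2) + (8 - b) = 2*b**2 + (8 - b) = 8 - b + 2*b**2)
(h(12) + o(13))**2 = ((8 - 1*12 + 2*12**2) + (-10 + 13**2 + 6*13))**2 = ((8 - 12 + 2*144) + (-10 + 169 + 78))**2 = ((8 - 12 + 288) + 237)**2 = (284 + 237)**2 = 521**2 = 271441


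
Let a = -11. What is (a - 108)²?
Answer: 14161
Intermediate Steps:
(a - 108)² = (-11 - 108)² = (-119)² = 14161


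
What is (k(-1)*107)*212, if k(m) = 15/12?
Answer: 28355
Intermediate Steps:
k(m) = 5/4 (k(m) = 15*(1/12) = 5/4)
(k(-1)*107)*212 = ((5/4)*107)*212 = (535/4)*212 = 28355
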